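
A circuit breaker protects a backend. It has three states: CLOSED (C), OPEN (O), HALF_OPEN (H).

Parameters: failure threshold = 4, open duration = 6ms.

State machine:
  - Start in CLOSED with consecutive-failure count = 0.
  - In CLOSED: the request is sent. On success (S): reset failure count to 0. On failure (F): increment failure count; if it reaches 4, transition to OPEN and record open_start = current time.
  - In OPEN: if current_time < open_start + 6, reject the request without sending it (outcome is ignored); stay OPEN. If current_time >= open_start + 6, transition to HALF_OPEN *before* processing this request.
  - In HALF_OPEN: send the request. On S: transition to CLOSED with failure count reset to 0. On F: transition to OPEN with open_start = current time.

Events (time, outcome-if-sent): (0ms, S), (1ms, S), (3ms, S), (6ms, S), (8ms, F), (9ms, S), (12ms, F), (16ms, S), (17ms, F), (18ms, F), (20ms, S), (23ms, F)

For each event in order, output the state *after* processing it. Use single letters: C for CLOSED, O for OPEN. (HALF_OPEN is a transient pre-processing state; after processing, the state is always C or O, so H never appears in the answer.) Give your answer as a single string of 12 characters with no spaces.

State after each event:
  event#1 t=0ms outcome=S: state=CLOSED
  event#2 t=1ms outcome=S: state=CLOSED
  event#3 t=3ms outcome=S: state=CLOSED
  event#4 t=6ms outcome=S: state=CLOSED
  event#5 t=8ms outcome=F: state=CLOSED
  event#6 t=9ms outcome=S: state=CLOSED
  event#7 t=12ms outcome=F: state=CLOSED
  event#8 t=16ms outcome=S: state=CLOSED
  event#9 t=17ms outcome=F: state=CLOSED
  event#10 t=18ms outcome=F: state=CLOSED
  event#11 t=20ms outcome=S: state=CLOSED
  event#12 t=23ms outcome=F: state=CLOSED

Answer: CCCCCCCCCCCC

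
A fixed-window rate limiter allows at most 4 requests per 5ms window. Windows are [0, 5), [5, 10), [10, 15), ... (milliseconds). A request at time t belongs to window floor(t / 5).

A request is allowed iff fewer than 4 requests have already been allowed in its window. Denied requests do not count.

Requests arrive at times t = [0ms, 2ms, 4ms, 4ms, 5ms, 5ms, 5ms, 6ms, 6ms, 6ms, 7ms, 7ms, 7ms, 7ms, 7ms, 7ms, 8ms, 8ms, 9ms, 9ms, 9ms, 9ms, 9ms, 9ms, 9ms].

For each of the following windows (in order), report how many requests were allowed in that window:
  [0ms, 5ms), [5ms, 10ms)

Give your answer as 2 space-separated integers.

Processing requests:
  req#1 t=0ms (window 0): ALLOW
  req#2 t=2ms (window 0): ALLOW
  req#3 t=4ms (window 0): ALLOW
  req#4 t=4ms (window 0): ALLOW
  req#5 t=5ms (window 1): ALLOW
  req#6 t=5ms (window 1): ALLOW
  req#7 t=5ms (window 1): ALLOW
  req#8 t=6ms (window 1): ALLOW
  req#9 t=6ms (window 1): DENY
  req#10 t=6ms (window 1): DENY
  req#11 t=7ms (window 1): DENY
  req#12 t=7ms (window 1): DENY
  req#13 t=7ms (window 1): DENY
  req#14 t=7ms (window 1): DENY
  req#15 t=7ms (window 1): DENY
  req#16 t=7ms (window 1): DENY
  req#17 t=8ms (window 1): DENY
  req#18 t=8ms (window 1): DENY
  req#19 t=9ms (window 1): DENY
  req#20 t=9ms (window 1): DENY
  req#21 t=9ms (window 1): DENY
  req#22 t=9ms (window 1): DENY
  req#23 t=9ms (window 1): DENY
  req#24 t=9ms (window 1): DENY
  req#25 t=9ms (window 1): DENY

Allowed counts by window: 4 4

Answer: 4 4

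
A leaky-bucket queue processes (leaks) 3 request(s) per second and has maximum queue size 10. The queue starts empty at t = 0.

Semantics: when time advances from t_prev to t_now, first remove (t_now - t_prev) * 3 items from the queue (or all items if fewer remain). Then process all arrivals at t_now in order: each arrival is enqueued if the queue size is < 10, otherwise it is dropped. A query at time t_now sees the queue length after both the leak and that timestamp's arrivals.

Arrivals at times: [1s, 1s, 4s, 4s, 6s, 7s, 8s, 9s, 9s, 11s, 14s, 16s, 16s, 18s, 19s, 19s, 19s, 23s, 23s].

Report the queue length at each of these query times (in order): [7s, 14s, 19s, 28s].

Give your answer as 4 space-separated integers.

Queue lengths at query times:
  query t=7s: backlog = 1
  query t=14s: backlog = 1
  query t=19s: backlog = 3
  query t=28s: backlog = 0

Answer: 1 1 3 0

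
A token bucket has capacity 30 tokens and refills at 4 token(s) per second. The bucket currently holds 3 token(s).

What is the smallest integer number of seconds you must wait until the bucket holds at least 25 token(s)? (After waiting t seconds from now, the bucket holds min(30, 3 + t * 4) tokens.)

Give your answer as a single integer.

Need 3 + t * 4 >= 25, so t >= 22/4.
Smallest integer t = ceil(22/4) = 6.

Answer: 6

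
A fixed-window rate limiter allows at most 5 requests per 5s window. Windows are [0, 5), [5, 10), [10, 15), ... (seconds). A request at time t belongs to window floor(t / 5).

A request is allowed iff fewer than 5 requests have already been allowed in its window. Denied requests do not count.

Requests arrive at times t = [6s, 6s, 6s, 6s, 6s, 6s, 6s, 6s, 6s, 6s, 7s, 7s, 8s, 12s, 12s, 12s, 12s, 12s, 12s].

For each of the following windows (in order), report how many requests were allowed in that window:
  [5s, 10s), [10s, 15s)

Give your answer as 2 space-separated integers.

Answer: 5 5

Derivation:
Processing requests:
  req#1 t=6s (window 1): ALLOW
  req#2 t=6s (window 1): ALLOW
  req#3 t=6s (window 1): ALLOW
  req#4 t=6s (window 1): ALLOW
  req#5 t=6s (window 1): ALLOW
  req#6 t=6s (window 1): DENY
  req#7 t=6s (window 1): DENY
  req#8 t=6s (window 1): DENY
  req#9 t=6s (window 1): DENY
  req#10 t=6s (window 1): DENY
  req#11 t=7s (window 1): DENY
  req#12 t=7s (window 1): DENY
  req#13 t=8s (window 1): DENY
  req#14 t=12s (window 2): ALLOW
  req#15 t=12s (window 2): ALLOW
  req#16 t=12s (window 2): ALLOW
  req#17 t=12s (window 2): ALLOW
  req#18 t=12s (window 2): ALLOW
  req#19 t=12s (window 2): DENY

Allowed counts by window: 5 5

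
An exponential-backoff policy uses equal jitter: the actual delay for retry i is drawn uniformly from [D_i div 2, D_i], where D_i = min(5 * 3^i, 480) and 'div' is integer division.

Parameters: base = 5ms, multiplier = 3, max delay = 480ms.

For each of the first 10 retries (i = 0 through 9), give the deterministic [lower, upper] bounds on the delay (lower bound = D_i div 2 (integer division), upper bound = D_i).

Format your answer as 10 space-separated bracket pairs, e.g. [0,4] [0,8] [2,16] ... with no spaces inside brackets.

Answer: [2,5] [7,15] [22,45] [67,135] [202,405] [240,480] [240,480] [240,480] [240,480] [240,480]

Derivation:
Computing bounds per retry:
  i=0: D_i=min(5*3^0,480)=5, bounds=[2,5]
  i=1: D_i=min(5*3^1,480)=15, bounds=[7,15]
  i=2: D_i=min(5*3^2,480)=45, bounds=[22,45]
  i=3: D_i=min(5*3^3,480)=135, bounds=[67,135]
  i=4: D_i=min(5*3^4,480)=405, bounds=[202,405]
  i=5: D_i=min(5*3^5,480)=480, bounds=[240,480]
  i=6: D_i=min(5*3^6,480)=480, bounds=[240,480]
  i=7: D_i=min(5*3^7,480)=480, bounds=[240,480]
  i=8: D_i=min(5*3^8,480)=480, bounds=[240,480]
  i=9: D_i=min(5*3^9,480)=480, bounds=[240,480]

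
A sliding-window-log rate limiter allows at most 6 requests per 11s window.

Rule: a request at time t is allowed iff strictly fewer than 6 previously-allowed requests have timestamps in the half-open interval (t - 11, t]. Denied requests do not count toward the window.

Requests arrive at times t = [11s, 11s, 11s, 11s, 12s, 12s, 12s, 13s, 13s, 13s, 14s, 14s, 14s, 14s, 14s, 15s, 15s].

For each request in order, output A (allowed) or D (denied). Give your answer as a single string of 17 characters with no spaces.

Tracking allowed requests in the window:
  req#1 t=11s: ALLOW
  req#2 t=11s: ALLOW
  req#3 t=11s: ALLOW
  req#4 t=11s: ALLOW
  req#5 t=12s: ALLOW
  req#6 t=12s: ALLOW
  req#7 t=12s: DENY
  req#8 t=13s: DENY
  req#9 t=13s: DENY
  req#10 t=13s: DENY
  req#11 t=14s: DENY
  req#12 t=14s: DENY
  req#13 t=14s: DENY
  req#14 t=14s: DENY
  req#15 t=14s: DENY
  req#16 t=15s: DENY
  req#17 t=15s: DENY

Answer: AAAAAADDDDDDDDDDD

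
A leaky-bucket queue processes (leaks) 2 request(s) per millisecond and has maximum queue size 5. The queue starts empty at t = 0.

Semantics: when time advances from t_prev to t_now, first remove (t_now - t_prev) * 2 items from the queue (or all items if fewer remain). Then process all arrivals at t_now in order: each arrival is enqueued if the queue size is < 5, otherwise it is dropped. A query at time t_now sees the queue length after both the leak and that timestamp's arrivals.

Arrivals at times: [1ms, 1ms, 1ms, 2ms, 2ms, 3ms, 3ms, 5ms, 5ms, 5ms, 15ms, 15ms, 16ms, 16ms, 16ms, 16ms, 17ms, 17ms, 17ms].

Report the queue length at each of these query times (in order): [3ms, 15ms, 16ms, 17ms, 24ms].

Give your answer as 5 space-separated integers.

Answer: 3 2 4 5 0

Derivation:
Queue lengths at query times:
  query t=3ms: backlog = 3
  query t=15ms: backlog = 2
  query t=16ms: backlog = 4
  query t=17ms: backlog = 5
  query t=24ms: backlog = 0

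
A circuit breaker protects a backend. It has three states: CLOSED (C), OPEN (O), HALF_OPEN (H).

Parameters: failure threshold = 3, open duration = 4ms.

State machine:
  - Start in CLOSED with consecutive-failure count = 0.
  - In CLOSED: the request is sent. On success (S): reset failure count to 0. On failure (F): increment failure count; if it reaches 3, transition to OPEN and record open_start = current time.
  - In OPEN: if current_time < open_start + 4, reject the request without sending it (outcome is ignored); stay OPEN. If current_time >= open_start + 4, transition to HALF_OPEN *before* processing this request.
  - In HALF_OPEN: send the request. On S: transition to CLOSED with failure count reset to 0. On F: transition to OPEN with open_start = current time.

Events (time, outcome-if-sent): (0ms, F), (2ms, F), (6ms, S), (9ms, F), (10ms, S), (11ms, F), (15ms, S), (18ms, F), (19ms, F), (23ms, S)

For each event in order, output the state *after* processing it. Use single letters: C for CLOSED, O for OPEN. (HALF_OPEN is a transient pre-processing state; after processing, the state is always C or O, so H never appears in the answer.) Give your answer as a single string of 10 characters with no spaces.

Answer: CCCCCCCCCC

Derivation:
State after each event:
  event#1 t=0ms outcome=F: state=CLOSED
  event#2 t=2ms outcome=F: state=CLOSED
  event#3 t=6ms outcome=S: state=CLOSED
  event#4 t=9ms outcome=F: state=CLOSED
  event#5 t=10ms outcome=S: state=CLOSED
  event#6 t=11ms outcome=F: state=CLOSED
  event#7 t=15ms outcome=S: state=CLOSED
  event#8 t=18ms outcome=F: state=CLOSED
  event#9 t=19ms outcome=F: state=CLOSED
  event#10 t=23ms outcome=S: state=CLOSED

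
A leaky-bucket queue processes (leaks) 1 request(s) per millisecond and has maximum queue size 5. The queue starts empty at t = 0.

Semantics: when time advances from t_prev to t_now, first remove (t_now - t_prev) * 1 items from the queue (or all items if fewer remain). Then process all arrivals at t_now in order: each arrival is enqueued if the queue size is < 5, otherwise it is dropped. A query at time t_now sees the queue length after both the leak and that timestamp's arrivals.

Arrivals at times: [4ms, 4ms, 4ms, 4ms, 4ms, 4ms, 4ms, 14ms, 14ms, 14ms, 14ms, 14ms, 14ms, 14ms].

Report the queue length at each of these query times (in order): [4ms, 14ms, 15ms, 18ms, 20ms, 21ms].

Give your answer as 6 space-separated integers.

Queue lengths at query times:
  query t=4ms: backlog = 5
  query t=14ms: backlog = 5
  query t=15ms: backlog = 4
  query t=18ms: backlog = 1
  query t=20ms: backlog = 0
  query t=21ms: backlog = 0

Answer: 5 5 4 1 0 0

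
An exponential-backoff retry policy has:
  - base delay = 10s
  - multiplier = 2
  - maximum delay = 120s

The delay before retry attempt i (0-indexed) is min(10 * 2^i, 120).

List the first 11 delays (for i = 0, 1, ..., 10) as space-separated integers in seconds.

Answer: 10 20 40 80 120 120 120 120 120 120 120

Derivation:
Computing each delay:
  i=0: min(10*2^0, 120) = 10
  i=1: min(10*2^1, 120) = 20
  i=2: min(10*2^2, 120) = 40
  i=3: min(10*2^3, 120) = 80
  i=4: min(10*2^4, 120) = 120
  i=5: min(10*2^5, 120) = 120
  i=6: min(10*2^6, 120) = 120
  i=7: min(10*2^7, 120) = 120
  i=8: min(10*2^8, 120) = 120
  i=9: min(10*2^9, 120) = 120
  i=10: min(10*2^10, 120) = 120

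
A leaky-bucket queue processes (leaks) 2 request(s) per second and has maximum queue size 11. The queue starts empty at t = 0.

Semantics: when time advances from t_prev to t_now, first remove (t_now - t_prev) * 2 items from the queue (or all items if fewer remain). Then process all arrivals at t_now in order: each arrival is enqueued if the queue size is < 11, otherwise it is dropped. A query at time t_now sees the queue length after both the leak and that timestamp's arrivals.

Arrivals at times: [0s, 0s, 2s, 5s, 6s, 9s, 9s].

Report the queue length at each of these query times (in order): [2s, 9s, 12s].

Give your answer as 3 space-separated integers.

Queue lengths at query times:
  query t=2s: backlog = 1
  query t=9s: backlog = 2
  query t=12s: backlog = 0

Answer: 1 2 0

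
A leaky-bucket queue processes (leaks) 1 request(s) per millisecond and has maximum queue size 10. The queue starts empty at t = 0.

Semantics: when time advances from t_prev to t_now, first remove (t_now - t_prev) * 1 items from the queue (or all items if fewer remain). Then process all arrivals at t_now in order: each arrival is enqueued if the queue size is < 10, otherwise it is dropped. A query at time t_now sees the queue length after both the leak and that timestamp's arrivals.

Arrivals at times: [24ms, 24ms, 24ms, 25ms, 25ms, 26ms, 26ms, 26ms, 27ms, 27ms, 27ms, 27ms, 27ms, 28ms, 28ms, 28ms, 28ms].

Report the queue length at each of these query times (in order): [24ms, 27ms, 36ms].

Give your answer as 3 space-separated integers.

Queue lengths at query times:
  query t=24ms: backlog = 3
  query t=27ms: backlog = 10
  query t=36ms: backlog = 2

Answer: 3 10 2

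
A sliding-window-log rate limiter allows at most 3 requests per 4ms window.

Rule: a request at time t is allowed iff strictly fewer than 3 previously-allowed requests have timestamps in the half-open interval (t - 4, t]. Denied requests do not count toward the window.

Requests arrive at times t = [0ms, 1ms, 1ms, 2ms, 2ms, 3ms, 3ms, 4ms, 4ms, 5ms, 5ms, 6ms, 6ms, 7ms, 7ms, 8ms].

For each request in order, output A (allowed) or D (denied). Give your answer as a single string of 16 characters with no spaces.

Tracking allowed requests in the window:
  req#1 t=0ms: ALLOW
  req#2 t=1ms: ALLOW
  req#3 t=1ms: ALLOW
  req#4 t=2ms: DENY
  req#5 t=2ms: DENY
  req#6 t=3ms: DENY
  req#7 t=3ms: DENY
  req#8 t=4ms: ALLOW
  req#9 t=4ms: DENY
  req#10 t=5ms: ALLOW
  req#11 t=5ms: ALLOW
  req#12 t=6ms: DENY
  req#13 t=6ms: DENY
  req#14 t=7ms: DENY
  req#15 t=7ms: DENY
  req#16 t=8ms: ALLOW

Answer: AAADDDDADAADDDDA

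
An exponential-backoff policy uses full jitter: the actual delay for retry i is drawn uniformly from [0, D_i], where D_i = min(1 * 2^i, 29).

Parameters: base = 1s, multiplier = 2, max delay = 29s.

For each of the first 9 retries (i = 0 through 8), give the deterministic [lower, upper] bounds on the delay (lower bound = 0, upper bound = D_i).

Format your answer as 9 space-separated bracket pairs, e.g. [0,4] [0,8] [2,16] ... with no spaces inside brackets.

Computing bounds per retry:
  i=0: D_i=min(1*2^0,29)=1, bounds=[0,1]
  i=1: D_i=min(1*2^1,29)=2, bounds=[0,2]
  i=2: D_i=min(1*2^2,29)=4, bounds=[0,4]
  i=3: D_i=min(1*2^3,29)=8, bounds=[0,8]
  i=4: D_i=min(1*2^4,29)=16, bounds=[0,16]
  i=5: D_i=min(1*2^5,29)=29, bounds=[0,29]
  i=6: D_i=min(1*2^6,29)=29, bounds=[0,29]
  i=7: D_i=min(1*2^7,29)=29, bounds=[0,29]
  i=8: D_i=min(1*2^8,29)=29, bounds=[0,29]

Answer: [0,1] [0,2] [0,4] [0,8] [0,16] [0,29] [0,29] [0,29] [0,29]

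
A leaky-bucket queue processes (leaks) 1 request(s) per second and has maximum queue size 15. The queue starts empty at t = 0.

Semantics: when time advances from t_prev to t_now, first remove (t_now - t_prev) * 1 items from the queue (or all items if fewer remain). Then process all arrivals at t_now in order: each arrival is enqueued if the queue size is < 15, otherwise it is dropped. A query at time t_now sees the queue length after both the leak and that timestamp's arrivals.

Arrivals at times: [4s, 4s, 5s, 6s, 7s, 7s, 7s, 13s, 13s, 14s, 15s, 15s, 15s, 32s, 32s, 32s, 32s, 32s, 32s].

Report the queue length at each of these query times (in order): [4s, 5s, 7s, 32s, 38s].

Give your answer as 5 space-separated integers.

Answer: 2 2 4 6 0

Derivation:
Queue lengths at query times:
  query t=4s: backlog = 2
  query t=5s: backlog = 2
  query t=7s: backlog = 4
  query t=32s: backlog = 6
  query t=38s: backlog = 0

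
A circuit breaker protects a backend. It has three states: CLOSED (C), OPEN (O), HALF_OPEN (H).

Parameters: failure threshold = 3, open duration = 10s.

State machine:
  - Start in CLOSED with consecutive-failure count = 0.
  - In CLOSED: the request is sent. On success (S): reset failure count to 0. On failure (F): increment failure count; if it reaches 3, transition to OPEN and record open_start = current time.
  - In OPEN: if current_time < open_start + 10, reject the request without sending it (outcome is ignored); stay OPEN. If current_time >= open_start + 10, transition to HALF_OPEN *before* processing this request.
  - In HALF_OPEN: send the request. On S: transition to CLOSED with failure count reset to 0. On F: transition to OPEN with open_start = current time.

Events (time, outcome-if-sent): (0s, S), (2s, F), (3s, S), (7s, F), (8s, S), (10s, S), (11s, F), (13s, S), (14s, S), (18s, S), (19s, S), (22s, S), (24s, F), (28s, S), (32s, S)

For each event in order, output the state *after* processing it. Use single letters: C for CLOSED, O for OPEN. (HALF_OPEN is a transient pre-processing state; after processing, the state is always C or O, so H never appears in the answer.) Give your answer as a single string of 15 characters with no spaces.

State after each event:
  event#1 t=0s outcome=S: state=CLOSED
  event#2 t=2s outcome=F: state=CLOSED
  event#3 t=3s outcome=S: state=CLOSED
  event#4 t=7s outcome=F: state=CLOSED
  event#5 t=8s outcome=S: state=CLOSED
  event#6 t=10s outcome=S: state=CLOSED
  event#7 t=11s outcome=F: state=CLOSED
  event#8 t=13s outcome=S: state=CLOSED
  event#9 t=14s outcome=S: state=CLOSED
  event#10 t=18s outcome=S: state=CLOSED
  event#11 t=19s outcome=S: state=CLOSED
  event#12 t=22s outcome=S: state=CLOSED
  event#13 t=24s outcome=F: state=CLOSED
  event#14 t=28s outcome=S: state=CLOSED
  event#15 t=32s outcome=S: state=CLOSED

Answer: CCCCCCCCCCCCCCC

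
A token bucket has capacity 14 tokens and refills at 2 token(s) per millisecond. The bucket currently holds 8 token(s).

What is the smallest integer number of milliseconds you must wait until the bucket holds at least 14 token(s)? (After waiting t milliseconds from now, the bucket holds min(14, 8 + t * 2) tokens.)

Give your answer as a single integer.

Need 8 + t * 2 >= 14, so t >= 6/2.
Smallest integer t = ceil(6/2) = 3.

Answer: 3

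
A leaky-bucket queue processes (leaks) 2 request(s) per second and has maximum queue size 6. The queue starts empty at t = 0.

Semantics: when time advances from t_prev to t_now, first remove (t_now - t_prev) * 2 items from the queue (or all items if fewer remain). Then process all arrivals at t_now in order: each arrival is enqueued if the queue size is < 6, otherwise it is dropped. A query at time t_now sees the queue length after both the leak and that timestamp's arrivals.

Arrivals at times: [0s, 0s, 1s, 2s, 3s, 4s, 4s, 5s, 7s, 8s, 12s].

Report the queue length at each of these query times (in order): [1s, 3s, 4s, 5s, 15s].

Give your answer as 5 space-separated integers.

Answer: 1 1 2 1 0

Derivation:
Queue lengths at query times:
  query t=1s: backlog = 1
  query t=3s: backlog = 1
  query t=4s: backlog = 2
  query t=5s: backlog = 1
  query t=15s: backlog = 0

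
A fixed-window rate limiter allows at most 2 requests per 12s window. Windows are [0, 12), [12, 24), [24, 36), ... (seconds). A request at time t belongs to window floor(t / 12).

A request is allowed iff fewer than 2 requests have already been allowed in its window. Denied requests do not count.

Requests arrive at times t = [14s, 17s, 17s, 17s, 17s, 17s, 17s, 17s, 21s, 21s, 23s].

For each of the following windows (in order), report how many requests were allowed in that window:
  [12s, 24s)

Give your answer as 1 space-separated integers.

Answer: 2

Derivation:
Processing requests:
  req#1 t=14s (window 1): ALLOW
  req#2 t=17s (window 1): ALLOW
  req#3 t=17s (window 1): DENY
  req#4 t=17s (window 1): DENY
  req#5 t=17s (window 1): DENY
  req#6 t=17s (window 1): DENY
  req#7 t=17s (window 1): DENY
  req#8 t=17s (window 1): DENY
  req#9 t=21s (window 1): DENY
  req#10 t=21s (window 1): DENY
  req#11 t=23s (window 1): DENY

Allowed counts by window: 2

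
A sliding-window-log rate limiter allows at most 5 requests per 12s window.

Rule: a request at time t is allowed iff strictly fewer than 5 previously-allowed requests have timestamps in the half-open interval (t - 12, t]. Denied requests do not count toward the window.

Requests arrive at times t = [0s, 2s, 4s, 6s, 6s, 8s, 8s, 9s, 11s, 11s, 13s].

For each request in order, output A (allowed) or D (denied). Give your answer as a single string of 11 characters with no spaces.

Answer: AAAAADDDDDA

Derivation:
Tracking allowed requests in the window:
  req#1 t=0s: ALLOW
  req#2 t=2s: ALLOW
  req#3 t=4s: ALLOW
  req#4 t=6s: ALLOW
  req#5 t=6s: ALLOW
  req#6 t=8s: DENY
  req#7 t=8s: DENY
  req#8 t=9s: DENY
  req#9 t=11s: DENY
  req#10 t=11s: DENY
  req#11 t=13s: ALLOW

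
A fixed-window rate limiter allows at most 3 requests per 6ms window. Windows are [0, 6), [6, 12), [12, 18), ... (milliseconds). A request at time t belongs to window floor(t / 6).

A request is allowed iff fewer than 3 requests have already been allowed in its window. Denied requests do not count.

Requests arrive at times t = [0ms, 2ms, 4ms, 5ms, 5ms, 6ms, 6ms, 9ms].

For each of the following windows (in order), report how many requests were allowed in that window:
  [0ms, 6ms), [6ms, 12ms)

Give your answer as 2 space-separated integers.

Answer: 3 3

Derivation:
Processing requests:
  req#1 t=0ms (window 0): ALLOW
  req#2 t=2ms (window 0): ALLOW
  req#3 t=4ms (window 0): ALLOW
  req#4 t=5ms (window 0): DENY
  req#5 t=5ms (window 0): DENY
  req#6 t=6ms (window 1): ALLOW
  req#7 t=6ms (window 1): ALLOW
  req#8 t=9ms (window 1): ALLOW

Allowed counts by window: 3 3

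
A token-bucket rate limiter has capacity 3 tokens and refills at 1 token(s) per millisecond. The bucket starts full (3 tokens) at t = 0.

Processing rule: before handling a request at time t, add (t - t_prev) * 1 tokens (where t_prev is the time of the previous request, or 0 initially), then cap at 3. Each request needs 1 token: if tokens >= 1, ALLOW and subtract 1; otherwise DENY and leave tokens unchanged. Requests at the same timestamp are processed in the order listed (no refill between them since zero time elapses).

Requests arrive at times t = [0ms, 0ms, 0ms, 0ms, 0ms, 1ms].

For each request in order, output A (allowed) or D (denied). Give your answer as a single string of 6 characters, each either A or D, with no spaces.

Simulating step by step:
  req#1 t=0ms: ALLOW
  req#2 t=0ms: ALLOW
  req#3 t=0ms: ALLOW
  req#4 t=0ms: DENY
  req#5 t=0ms: DENY
  req#6 t=1ms: ALLOW

Answer: AAADDA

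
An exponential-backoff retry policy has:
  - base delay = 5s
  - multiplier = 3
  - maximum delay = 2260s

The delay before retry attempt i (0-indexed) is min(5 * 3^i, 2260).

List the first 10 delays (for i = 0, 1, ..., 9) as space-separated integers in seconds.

Computing each delay:
  i=0: min(5*3^0, 2260) = 5
  i=1: min(5*3^1, 2260) = 15
  i=2: min(5*3^2, 2260) = 45
  i=3: min(5*3^3, 2260) = 135
  i=4: min(5*3^4, 2260) = 405
  i=5: min(5*3^5, 2260) = 1215
  i=6: min(5*3^6, 2260) = 2260
  i=7: min(5*3^7, 2260) = 2260
  i=8: min(5*3^8, 2260) = 2260
  i=9: min(5*3^9, 2260) = 2260

Answer: 5 15 45 135 405 1215 2260 2260 2260 2260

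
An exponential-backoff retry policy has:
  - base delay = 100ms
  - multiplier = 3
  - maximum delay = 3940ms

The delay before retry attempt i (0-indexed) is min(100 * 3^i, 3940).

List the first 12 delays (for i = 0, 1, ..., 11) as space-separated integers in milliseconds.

Computing each delay:
  i=0: min(100*3^0, 3940) = 100
  i=1: min(100*3^1, 3940) = 300
  i=2: min(100*3^2, 3940) = 900
  i=3: min(100*3^3, 3940) = 2700
  i=4: min(100*3^4, 3940) = 3940
  i=5: min(100*3^5, 3940) = 3940
  i=6: min(100*3^6, 3940) = 3940
  i=7: min(100*3^7, 3940) = 3940
  i=8: min(100*3^8, 3940) = 3940
  i=9: min(100*3^9, 3940) = 3940
  i=10: min(100*3^10, 3940) = 3940
  i=11: min(100*3^11, 3940) = 3940

Answer: 100 300 900 2700 3940 3940 3940 3940 3940 3940 3940 3940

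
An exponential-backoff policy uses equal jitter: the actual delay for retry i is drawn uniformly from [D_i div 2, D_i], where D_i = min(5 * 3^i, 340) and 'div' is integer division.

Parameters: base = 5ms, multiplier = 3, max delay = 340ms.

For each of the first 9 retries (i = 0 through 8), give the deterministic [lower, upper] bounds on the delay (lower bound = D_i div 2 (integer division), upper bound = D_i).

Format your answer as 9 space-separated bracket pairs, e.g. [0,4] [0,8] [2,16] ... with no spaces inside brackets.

Answer: [2,5] [7,15] [22,45] [67,135] [170,340] [170,340] [170,340] [170,340] [170,340]

Derivation:
Computing bounds per retry:
  i=0: D_i=min(5*3^0,340)=5, bounds=[2,5]
  i=1: D_i=min(5*3^1,340)=15, bounds=[7,15]
  i=2: D_i=min(5*3^2,340)=45, bounds=[22,45]
  i=3: D_i=min(5*3^3,340)=135, bounds=[67,135]
  i=4: D_i=min(5*3^4,340)=340, bounds=[170,340]
  i=5: D_i=min(5*3^5,340)=340, bounds=[170,340]
  i=6: D_i=min(5*3^6,340)=340, bounds=[170,340]
  i=7: D_i=min(5*3^7,340)=340, bounds=[170,340]
  i=8: D_i=min(5*3^8,340)=340, bounds=[170,340]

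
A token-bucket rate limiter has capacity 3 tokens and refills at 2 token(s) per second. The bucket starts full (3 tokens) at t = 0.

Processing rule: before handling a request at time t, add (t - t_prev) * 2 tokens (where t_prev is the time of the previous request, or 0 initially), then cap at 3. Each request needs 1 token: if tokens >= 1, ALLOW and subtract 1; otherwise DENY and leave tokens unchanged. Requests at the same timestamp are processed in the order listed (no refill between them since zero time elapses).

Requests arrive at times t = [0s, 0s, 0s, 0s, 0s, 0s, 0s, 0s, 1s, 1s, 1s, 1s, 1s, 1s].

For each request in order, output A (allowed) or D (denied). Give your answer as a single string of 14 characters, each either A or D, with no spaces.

Simulating step by step:
  req#1 t=0s: ALLOW
  req#2 t=0s: ALLOW
  req#3 t=0s: ALLOW
  req#4 t=0s: DENY
  req#5 t=0s: DENY
  req#6 t=0s: DENY
  req#7 t=0s: DENY
  req#8 t=0s: DENY
  req#9 t=1s: ALLOW
  req#10 t=1s: ALLOW
  req#11 t=1s: DENY
  req#12 t=1s: DENY
  req#13 t=1s: DENY
  req#14 t=1s: DENY

Answer: AAADDDDDAADDDD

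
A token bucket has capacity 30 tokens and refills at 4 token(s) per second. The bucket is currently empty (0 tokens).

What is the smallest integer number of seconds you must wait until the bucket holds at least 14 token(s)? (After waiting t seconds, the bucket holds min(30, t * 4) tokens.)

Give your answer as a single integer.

Need t * 4 >= 14, so t >= 14/4.
Smallest integer t = ceil(14/4) = 4.

Answer: 4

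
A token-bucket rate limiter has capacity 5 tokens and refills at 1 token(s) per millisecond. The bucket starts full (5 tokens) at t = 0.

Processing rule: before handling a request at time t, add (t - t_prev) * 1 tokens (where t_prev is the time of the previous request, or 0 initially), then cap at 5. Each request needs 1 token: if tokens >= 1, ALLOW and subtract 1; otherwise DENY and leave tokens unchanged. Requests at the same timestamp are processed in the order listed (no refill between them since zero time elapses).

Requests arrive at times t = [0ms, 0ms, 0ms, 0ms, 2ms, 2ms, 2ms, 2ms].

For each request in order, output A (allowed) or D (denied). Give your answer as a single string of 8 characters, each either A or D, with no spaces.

Simulating step by step:
  req#1 t=0ms: ALLOW
  req#2 t=0ms: ALLOW
  req#3 t=0ms: ALLOW
  req#4 t=0ms: ALLOW
  req#5 t=2ms: ALLOW
  req#6 t=2ms: ALLOW
  req#7 t=2ms: ALLOW
  req#8 t=2ms: DENY

Answer: AAAAAAAD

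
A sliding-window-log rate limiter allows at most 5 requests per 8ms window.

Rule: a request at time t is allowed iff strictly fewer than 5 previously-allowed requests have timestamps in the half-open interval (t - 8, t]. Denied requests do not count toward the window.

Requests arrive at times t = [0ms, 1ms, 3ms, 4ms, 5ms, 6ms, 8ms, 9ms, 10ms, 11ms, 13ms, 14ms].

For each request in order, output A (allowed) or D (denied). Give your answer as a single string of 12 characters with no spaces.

Tracking allowed requests in the window:
  req#1 t=0ms: ALLOW
  req#2 t=1ms: ALLOW
  req#3 t=3ms: ALLOW
  req#4 t=4ms: ALLOW
  req#5 t=5ms: ALLOW
  req#6 t=6ms: DENY
  req#7 t=8ms: ALLOW
  req#8 t=9ms: ALLOW
  req#9 t=10ms: DENY
  req#10 t=11ms: ALLOW
  req#11 t=13ms: ALLOW
  req#12 t=14ms: ALLOW

Answer: AAAAADAADAAA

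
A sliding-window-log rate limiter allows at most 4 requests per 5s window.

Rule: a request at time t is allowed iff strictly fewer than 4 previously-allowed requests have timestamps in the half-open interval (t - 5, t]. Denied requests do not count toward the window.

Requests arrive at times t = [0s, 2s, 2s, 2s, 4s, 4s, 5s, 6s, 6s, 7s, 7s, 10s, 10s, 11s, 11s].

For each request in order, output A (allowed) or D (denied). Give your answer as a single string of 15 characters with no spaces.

Tracking allowed requests in the window:
  req#1 t=0s: ALLOW
  req#2 t=2s: ALLOW
  req#3 t=2s: ALLOW
  req#4 t=2s: ALLOW
  req#5 t=4s: DENY
  req#6 t=4s: DENY
  req#7 t=5s: ALLOW
  req#8 t=6s: DENY
  req#9 t=6s: DENY
  req#10 t=7s: ALLOW
  req#11 t=7s: ALLOW
  req#12 t=10s: ALLOW
  req#13 t=10s: ALLOW
  req#14 t=11s: DENY
  req#15 t=11s: DENY

Answer: AAAADDADDAAAADD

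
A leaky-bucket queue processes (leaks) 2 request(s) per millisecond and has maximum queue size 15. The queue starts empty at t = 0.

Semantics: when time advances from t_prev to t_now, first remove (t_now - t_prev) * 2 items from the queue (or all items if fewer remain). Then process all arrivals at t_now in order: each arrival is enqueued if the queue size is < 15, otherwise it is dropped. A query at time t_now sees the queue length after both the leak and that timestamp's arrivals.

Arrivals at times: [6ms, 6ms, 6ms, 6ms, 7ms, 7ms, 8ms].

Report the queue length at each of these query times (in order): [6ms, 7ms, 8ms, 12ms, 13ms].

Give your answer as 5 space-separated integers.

Queue lengths at query times:
  query t=6ms: backlog = 4
  query t=7ms: backlog = 4
  query t=8ms: backlog = 3
  query t=12ms: backlog = 0
  query t=13ms: backlog = 0

Answer: 4 4 3 0 0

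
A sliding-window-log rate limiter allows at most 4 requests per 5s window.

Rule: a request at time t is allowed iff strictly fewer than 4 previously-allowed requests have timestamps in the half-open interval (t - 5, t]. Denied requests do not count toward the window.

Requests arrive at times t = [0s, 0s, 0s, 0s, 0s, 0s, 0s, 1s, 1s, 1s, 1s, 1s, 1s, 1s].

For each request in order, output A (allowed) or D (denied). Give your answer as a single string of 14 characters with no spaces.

Answer: AAAADDDDDDDDDD

Derivation:
Tracking allowed requests in the window:
  req#1 t=0s: ALLOW
  req#2 t=0s: ALLOW
  req#3 t=0s: ALLOW
  req#4 t=0s: ALLOW
  req#5 t=0s: DENY
  req#6 t=0s: DENY
  req#7 t=0s: DENY
  req#8 t=1s: DENY
  req#9 t=1s: DENY
  req#10 t=1s: DENY
  req#11 t=1s: DENY
  req#12 t=1s: DENY
  req#13 t=1s: DENY
  req#14 t=1s: DENY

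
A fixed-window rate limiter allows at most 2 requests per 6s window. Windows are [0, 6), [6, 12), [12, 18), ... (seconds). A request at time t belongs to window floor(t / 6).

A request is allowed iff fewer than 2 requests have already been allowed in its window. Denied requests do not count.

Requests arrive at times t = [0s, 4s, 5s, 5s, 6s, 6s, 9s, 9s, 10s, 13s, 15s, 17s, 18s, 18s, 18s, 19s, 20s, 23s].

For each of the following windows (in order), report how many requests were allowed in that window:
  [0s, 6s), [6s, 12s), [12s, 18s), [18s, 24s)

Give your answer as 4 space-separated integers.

Processing requests:
  req#1 t=0s (window 0): ALLOW
  req#2 t=4s (window 0): ALLOW
  req#3 t=5s (window 0): DENY
  req#4 t=5s (window 0): DENY
  req#5 t=6s (window 1): ALLOW
  req#6 t=6s (window 1): ALLOW
  req#7 t=9s (window 1): DENY
  req#8 t=9s (window 1): DENY
  req#9 t=10s (window 1): DENY
  req#10 t=13s (window 2): ALLOW
  req#11 t=15s (window 2): ALLOW
  req#12 t=17s (window 2): DENY
  req#13 t=18s (window 3): ALLOW
  req#14 t=18s (window 3): ALLOW
  req#15 t=18s (window 3): DENY
  req#16 t=19s (window 3): DENY
  req#17 t=20s (window 3): DENY
  req#18 t=23s (window 3): DENY

Allowed counts by window: 2 2 2 2

Answer: 2 2 2 2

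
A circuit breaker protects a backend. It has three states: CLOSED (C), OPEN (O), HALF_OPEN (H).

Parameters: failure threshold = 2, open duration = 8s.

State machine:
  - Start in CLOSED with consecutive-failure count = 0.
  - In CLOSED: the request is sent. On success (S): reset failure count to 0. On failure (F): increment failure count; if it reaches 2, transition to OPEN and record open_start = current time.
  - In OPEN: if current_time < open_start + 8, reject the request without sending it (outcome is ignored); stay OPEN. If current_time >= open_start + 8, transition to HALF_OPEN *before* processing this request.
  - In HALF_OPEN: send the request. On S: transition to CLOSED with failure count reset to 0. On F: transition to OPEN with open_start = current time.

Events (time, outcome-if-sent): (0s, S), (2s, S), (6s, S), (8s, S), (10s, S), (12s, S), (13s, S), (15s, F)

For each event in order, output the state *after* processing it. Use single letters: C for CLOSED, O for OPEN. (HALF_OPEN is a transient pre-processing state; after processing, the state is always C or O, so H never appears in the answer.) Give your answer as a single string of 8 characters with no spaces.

Answer: CCCCCCCC

Derivation:
State after each event:
  event#1 t=0s outcome=S: state=CLOSED
  event#2 t=2s outcome=S: state=CLOSED
  event#3 t=6s outcome=S: state=CLOSED
  event#4 t=8s outcome=S: state=CLOSED
  event#5 t=10s outcome=S: state=CLOSED
  event#6 t=12s outcome=S: state=CLOSED
  event#7 t=13s outcome=S: state=CLOSED
  event#8 t=15s outcome=F: state=CLOSED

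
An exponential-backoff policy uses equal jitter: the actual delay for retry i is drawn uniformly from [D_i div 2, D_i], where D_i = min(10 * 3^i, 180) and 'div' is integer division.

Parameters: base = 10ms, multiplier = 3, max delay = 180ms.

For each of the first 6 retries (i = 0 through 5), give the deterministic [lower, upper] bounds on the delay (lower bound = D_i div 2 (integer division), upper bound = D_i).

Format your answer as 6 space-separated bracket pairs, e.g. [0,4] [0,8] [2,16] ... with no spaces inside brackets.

Answer: [5,10] [15,30] [45,90] [90,180] [90,180] [90,180]

Derivation:
Computing bounds per retry:
  i=0: D_i=min(10*3^0,180)=10, bounds=[5,10]
  i=1: D_i=min(10*3^1,180)=30, bounds=[15,30]
  i=2: D_i=min(10*3^2,180)=90, bounds=[45,90]
  i=3: D_i=min(10*3^3,180)=180, bounds=[90,180]
  i=4: D_i=min(10*3^4,180)=180, bounds=[90,180]
  i=5: D_i=min(10*3^5,180)=180, bounds=[90,180]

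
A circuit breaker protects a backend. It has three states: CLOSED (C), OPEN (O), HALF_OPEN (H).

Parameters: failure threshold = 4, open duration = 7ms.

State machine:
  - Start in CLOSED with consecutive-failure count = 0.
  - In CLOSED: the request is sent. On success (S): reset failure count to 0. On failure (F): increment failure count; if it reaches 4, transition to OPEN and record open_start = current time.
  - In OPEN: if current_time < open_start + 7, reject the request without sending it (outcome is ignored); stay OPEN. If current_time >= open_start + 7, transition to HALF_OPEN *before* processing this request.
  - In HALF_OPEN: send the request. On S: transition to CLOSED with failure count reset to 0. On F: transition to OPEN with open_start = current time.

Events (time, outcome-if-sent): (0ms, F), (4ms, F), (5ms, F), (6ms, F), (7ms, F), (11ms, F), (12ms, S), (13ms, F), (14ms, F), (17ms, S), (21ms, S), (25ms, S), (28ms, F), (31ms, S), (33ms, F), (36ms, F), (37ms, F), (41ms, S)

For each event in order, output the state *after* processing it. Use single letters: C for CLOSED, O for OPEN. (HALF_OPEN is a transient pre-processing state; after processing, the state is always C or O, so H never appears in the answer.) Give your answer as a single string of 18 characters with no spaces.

Answer: CCCOOOOOOOCCCCCCCC

Derivation:
State after each event:
  event#1 t=0ms outcome=F: state=CLOSED
  event#2 t=4ms outcome=F: state=CLOSED
  event#3 t=5ms outcome=F: state=CLOSED
  event#4 t=6ms outcome=F: state=OPEN
  event#5 t=7ms outcome=F: state=OPEN
  event#6 t=11ms outcome=F: state=OPEN
  event#7 t=12ms outcome=S: state=OPEN
  event#8 t=13ms outcome=F: state=OPEN
  event#9 t=14ms outcome=F: state=OPEN
  event#10 t=17ms outcome=S: state=OPEN
  event#11 t=21ms outcome=S: state=CLOSED
  event#12 t=25ms outcome=S: state=CLOSED
  event#13 t=28ms outcome=F: state=CLOSED
  event#14 t=31ms outcome=S: state=CLOSED
  event#15 t=33ms outcome=F: state=CLOSED
  event#16 t=36ms outcome=F: state=CLOSED
  event#17 t=37ms outcome=F: state=CLOSED
  event#18 t=41ms outcome=S: state=CLOSED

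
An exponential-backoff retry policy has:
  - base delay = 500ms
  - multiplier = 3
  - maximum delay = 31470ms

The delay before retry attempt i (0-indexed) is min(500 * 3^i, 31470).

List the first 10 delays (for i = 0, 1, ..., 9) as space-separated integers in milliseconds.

Answer: 500 1500 4500 13500 31470 31470 31470 31470 31470 31470

Derivation:
Computing each delay:
  i=0: min(500*3^0, 31470) = 500
  i=1: min(500*3^1, 31470) = 1500
  i=2: min(500*3^2, 31470) = 4500
  i=3: min(500*3^3, 31470) = 13500
  i=4: min(500*3^4, 31470) = 31470
  i=5: min(500*3^5, 31470) = 31470
  i=6: min(500*3^6, 31470) = 31470
  i=7: min(500*3^7, 31470) = 31470
  i=8: min(500*3^8, 31470) = 31470
  i=9: min(500*3^9, 31470) = 31470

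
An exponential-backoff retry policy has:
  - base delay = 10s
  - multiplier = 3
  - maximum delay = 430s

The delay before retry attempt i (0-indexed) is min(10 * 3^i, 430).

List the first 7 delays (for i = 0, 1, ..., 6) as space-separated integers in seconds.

Answer: 10 30 90 270 430 430 430

Derivation:
Computing each delay:
  i=0: min(10*3^0, 430) = 10
  i=1: min(10*3^1, 430) = 30
  i=2: min(10*3^2, 430) = 90
  i=3: min(10*3^3, 430) = 270
  i=4: min(10*3^4, 430) = 430
  i=5: min(10*3^5, 430) = 430
  i=6: min(10*3^6, 430) = 430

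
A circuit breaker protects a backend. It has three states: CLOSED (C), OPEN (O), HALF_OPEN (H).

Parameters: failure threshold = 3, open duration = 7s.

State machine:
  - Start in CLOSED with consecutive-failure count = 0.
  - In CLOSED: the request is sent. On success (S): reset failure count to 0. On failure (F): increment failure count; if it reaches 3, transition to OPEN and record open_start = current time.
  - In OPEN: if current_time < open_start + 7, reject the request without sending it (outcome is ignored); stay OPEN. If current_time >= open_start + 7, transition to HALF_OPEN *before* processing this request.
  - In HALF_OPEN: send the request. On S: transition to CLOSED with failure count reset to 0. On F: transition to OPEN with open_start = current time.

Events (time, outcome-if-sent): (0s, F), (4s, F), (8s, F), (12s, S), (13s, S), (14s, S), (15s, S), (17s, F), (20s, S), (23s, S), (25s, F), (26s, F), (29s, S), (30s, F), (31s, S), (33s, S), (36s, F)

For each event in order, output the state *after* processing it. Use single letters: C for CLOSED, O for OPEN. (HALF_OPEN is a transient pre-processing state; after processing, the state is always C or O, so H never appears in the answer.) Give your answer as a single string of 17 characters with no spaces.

State after each event:
  event#1 t=0s outcome=F: state=CLOSED
  event#2 t=4s outcome=F: state=CLOSED
  event#3 t=8s outcome=F: state=OPEN
  event#4 t=12s outcome=S: state=OPEN
  event#5 t=13s outcome=S: state=OPEN
  event#6 t=14s outcome=S: state=OPEN
  event#7 t=15s outcome=S: state=CLOSED
  event#8 t=17s outcome=F: state=CLOSED
  event#9 t=20s outcome=S: state=CLOSED
  event#10 t=23s outcome=S: state=CLOSED
  event#11 t=25s outcome=F: state=CLOSED
  event#12 t=26s outcome=F: state=CLOSED
  event#13 t=29s outcome=S: state=CLOSED
  event#14 t=30s outcome=F: state=CLOSED
  event#15 t=31s outcome=S: state=CLOSED
  event#16 t=33s outcome=S: state=CLOSED
  event#17 t=36s outcome=F: state=CLOSED

Answer: CCOOOOCCCCCCCCCCC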